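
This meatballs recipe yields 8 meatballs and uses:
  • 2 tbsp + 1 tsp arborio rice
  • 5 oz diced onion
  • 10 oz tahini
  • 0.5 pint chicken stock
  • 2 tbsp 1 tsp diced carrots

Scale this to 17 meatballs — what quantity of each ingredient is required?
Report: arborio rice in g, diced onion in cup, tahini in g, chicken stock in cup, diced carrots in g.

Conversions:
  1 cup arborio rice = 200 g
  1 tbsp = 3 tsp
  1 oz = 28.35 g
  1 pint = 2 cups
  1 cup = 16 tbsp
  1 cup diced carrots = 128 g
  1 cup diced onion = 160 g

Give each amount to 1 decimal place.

arborio rice: 62.0 g; diced onion: 1.9 cup; tahini: 602.4 g; chicken stock: 2.1 cup; diced carrots: 39.7 g

Scaling factor: 17/8 = 2.125.
arborio rice: (2 tbsp + 1 tsp = 7/3 tbsp) × 17/8 ÷ 16 tbsp/cup × 200 g/cup ≈ 62.0 g
diced onion: 5 oz × 17/8 × 28.35 g/oz ÷ 160 g/cup ≈ 1.9 cup
tahini: 10 oz × 17/8 × 28.35 g/oz ≈ 602.4 g
chicken stock: 0.5 pint × 17/8 × 2 cup/pint ≈ 2.1 cup
diced carrots: (2 tbsp + 1 tsp = 7/3 tbsp) × 17/8 ÷ 16 tbsp/cup × 128 g/cup ≈ 39.7 g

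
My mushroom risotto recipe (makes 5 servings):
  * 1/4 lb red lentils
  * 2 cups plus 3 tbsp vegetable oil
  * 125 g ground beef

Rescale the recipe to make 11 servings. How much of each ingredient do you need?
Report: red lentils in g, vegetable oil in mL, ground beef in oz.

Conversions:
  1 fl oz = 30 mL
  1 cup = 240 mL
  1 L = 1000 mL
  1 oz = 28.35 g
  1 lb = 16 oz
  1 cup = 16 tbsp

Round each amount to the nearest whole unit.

red lentils: 249 g; vegetable oil: 1155 mL; ground beef: 10 oz

Scaling factor: 11/5 = 2.2.
red lentils: 0.25 lb × 11/5 × 16 oz/lb × 28.35 g/oz ≈ 249 g
vegetable oil: (2 cup + 3 tbsp = 2.1875 cup) × 11/5 × 240 mL/cup = 1155 mL
ground beef: 125 g × 11/5 ÷ 28.35 g/oz ≈ 10 oz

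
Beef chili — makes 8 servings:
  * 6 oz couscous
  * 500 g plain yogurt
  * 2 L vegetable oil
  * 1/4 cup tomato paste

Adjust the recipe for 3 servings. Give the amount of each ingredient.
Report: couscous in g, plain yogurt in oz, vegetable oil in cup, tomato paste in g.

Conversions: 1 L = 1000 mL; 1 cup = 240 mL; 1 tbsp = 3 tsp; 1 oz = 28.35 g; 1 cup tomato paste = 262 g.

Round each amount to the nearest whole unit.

Scaling factor: 3/8 = 0.375.
couscous: 6 oz × 3/8 × 28.35 g/oz ≈ 64 g
plain yogurt: 500 g × 3/8 ÷ 28.35 g/oz ≈ 7 oz
vegetable oil: 2 L × 3/8 × 1000 mL/L ÷ 240 mL/cup ≈ 3 cup
tomato paste: 0.25 cup × 3/8 × 262 g/cup ≈ 25 g

couscous: 64 g; plain yogurt: 7 oz; vegetable oil: 3 cup; tomato paste: 25 g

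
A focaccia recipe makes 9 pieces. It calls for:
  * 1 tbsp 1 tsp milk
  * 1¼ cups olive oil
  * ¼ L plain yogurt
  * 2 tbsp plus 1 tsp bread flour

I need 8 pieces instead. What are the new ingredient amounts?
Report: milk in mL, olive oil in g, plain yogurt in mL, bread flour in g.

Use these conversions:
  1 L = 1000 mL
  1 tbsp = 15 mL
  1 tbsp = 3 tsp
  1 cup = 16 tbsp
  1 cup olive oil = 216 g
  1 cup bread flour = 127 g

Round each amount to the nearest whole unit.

milk: 18 mL; olive oil: 240 g; plain yogurt: 222 mL; bread flour: 16 g

Scaling factor: 8/9.
milk: (1 tbsp + 1 tsp = 4/3 tbsp) × 8/9 × 15 mL/tbsp ≈ 18 mL
olive oil: 1.25 cup × 8/9 × 216 g/cup = 240 g
plain yogurt: 0.25 L × 8/9 × 1000 mL/L ≈ 222 mL
bread flour: (2 tbsp + 1 tsp = 7/3 tbsp) × 8/9 ÷ 16 tbsp/cup × 127 g/cup ≈ 16 g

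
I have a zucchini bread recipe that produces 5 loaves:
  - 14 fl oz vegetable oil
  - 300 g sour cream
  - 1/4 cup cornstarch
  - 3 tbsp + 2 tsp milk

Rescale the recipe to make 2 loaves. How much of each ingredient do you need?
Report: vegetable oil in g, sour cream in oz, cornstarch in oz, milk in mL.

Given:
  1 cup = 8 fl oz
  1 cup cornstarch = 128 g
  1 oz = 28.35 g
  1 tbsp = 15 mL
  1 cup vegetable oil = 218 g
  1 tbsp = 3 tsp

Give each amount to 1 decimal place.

vegetable oil: 152.6 g; sour cream: 4.2 oz; cornstarch: 0.5 oz; milk: 22.0 mL

Scaling factor: 2/5 = 0.4.
vegetable oil: 14 fl oz × 2/5 ÷ 8 fl oz/cup × 218 g/cup = 152.6 g
sour cream: 300 g × 2/5 ÷ 28.35 g/oz ≈ 4.2 oz
cornstarch: 0.25 cup × 2/5 × 128 g/cup ÷ 28.35 g/oz ≈ 0.5 oz
milk: (3 tbsp + 2 tsp = 11/3 tbsp) × 2/5 × 15 mL/tbsp = 22.0 mL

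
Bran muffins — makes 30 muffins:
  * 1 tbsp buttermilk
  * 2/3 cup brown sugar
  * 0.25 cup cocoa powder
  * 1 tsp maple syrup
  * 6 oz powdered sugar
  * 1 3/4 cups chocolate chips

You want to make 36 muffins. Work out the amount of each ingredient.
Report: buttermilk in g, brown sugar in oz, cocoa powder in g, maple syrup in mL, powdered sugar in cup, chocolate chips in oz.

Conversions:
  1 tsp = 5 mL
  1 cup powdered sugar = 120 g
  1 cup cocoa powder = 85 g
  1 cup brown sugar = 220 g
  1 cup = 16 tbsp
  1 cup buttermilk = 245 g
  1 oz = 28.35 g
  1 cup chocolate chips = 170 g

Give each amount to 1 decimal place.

buttermilk: 18.4 g; brown sugar: 6.2 oz; cocoa powder: 25.5 g; maple syrup: 6.0 mL; powdered sugar: 1.7 cup; chocolate chips: 12.6 oz

Scaling factor: 36/30 = 6/5 = 1.2.
buttermilk: 1 tbsp × 6/5 ÷ 16 tbsp/cup × 245 g/cup ≈ 18.4 g
brown sugar: 2/3 cup × 6/5 × 220 g/cup ÷ 28.35 g/oz ≈ 6.2 oz
cocoa powder: 0.25 cup × 6/5 × 85 g/cup = 25.5 g
maple syrup: 1 tsp × 6/5 × 5 mL/tsp = 6.0 mL
powdered sugar: 6 oz × 6/5 × 28.35 g/oz ÷ 120 g/cup ≈ 1.7 cup
chocolate chips: 1.75 cup × 6/5 × 170 g/cup ÷ 28.35 g/oz ≈ 12.6 oz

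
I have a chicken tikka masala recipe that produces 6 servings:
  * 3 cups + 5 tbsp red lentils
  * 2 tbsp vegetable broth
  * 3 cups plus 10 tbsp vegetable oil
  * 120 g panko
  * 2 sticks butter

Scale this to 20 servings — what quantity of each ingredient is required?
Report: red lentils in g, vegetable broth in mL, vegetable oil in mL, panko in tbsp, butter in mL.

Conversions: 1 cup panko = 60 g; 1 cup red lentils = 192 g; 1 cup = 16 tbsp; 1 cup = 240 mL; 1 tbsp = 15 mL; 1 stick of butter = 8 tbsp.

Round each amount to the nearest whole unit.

Scaling factor: 20/6 = 10/3.
red lentils: (3 cup + 5 tbsp = 3.3125 cup) × 10/3 × 192 g/cup = 2120 g
vegetable broth: 2 tbsp × 10/3 × 15 mL/tbsp = 100 mL
vegetable oil: (3 cup + 10 tbsp = 3.625 cup) × 10/3 × 240 mL/cup = 2900 mL
panko: 120 g × 10/3 ÷ 60 g/cup × 16 tbsp/cup ≈ 107 tbsp
butter: 2 stick × 10/3 × 8 tbsp/stick × 15 mL/tbsp = 800 mL

red lentils: 2120 g; vegetable broth: 100 mL; vegetable oil: 2900 mL; panko: 107 tbsp; butter: 800 mL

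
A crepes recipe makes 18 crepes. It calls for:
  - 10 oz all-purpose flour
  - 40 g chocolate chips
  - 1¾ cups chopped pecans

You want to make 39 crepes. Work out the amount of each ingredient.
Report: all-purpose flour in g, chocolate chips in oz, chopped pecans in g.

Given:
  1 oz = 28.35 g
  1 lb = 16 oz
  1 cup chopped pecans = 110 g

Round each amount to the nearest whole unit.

Scaling factor: 39/18 = 13/6.
all-purpose flour: 10 oz × 13/6 × 28.35 g/oz ≈ 614 g
chocolate chips: 40 g × 13/6 ÷ 28.35 g/oz ≈ 3 oz
chopped pecans: 1.75 cup × 13/6 × 110 g/cup ≈ 417 g

all-purpose flour: 614 g; chocolate chips: 3 oz; chopped pecans: 417 g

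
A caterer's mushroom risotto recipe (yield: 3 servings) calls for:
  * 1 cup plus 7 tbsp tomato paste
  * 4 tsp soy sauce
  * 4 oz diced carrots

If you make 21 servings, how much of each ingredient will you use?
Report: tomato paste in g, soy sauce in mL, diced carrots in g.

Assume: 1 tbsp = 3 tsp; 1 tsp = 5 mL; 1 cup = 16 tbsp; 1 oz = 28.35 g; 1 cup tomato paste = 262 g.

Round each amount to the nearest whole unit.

Scaling factor: 21/3 = 7.
tomato paste: (1 cup + 7 tbsp = 1.4375 cup) × 7 × 262 g/cup ≈ 2636 g
soy sauce: 4 tsp × 7 × 5 mL/tsp = 140 mL
diced carrots: 4 oz × 7 × 28.35 g/oz ≈ 794 g

tomato paste: 2636 g; soy sauce: 140 mL; diced carrots: 794 g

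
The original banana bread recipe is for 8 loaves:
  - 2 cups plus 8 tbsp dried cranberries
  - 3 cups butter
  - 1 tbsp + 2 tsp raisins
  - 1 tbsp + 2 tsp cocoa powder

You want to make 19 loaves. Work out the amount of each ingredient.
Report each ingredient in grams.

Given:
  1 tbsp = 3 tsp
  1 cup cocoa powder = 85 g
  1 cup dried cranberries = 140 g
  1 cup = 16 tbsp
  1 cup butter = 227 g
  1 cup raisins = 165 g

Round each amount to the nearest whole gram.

Scaling factor: 19/8 = 2.375.
dried cranberries: (2 cup + 8 tbsp = 2.5 cup) × 19/8 × 140 g/cup ≈ 831 g
butter: 3 cup × 19/8 × 227 g/cup ≈ 1617 g
raisins: (1 tbsp + 2 tsp = 5/3 tbsp) × 19/8 ÷ 16 tbsp/cup × 165 g/cup ≈ 41 g
cocoa powder: (1 tbsp + 2 tsp = 5/3 tbsp) × 19/8 ÷ 16 tbsp/cup × 85 g/cup ≈ 21 g

dried cranberries: 831 g; butter: 1617 g; raisins: 41 g; cocoa powder: 21 g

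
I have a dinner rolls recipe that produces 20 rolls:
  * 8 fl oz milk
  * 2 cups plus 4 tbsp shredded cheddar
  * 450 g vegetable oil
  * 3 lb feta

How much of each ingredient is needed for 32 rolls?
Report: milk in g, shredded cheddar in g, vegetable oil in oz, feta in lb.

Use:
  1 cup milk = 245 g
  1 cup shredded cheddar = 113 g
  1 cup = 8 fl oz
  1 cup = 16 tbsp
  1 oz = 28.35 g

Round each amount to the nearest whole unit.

Scaling factor: 32/20 = 8/5 = 1.6.
milk: 8 fl oz × 8/5 ÷ 8 fl oz/cup × 245 g/cup = 392 g
shredded cheddar: (2 cup + 4 tbsp = 2.25 cup) × 8/5 × 113 g/cup ≈ 407 g
vegetable oil: 450 g × 8/5 ÷ 28.35 g/oz ≈ 25 oz
feta: 3 lb × 8/5 ≈ 5 lb

milk: 392 g; shredded cheddar: 407 g; vegetable oil: 25 oz; feta: 5 lb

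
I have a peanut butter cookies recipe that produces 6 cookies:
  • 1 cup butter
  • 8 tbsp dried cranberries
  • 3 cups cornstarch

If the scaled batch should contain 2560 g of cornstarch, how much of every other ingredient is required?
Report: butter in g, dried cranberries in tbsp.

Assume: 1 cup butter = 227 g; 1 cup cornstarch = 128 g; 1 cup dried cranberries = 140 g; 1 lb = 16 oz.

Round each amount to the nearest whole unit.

butter: 1513 g; dried cranberries: 53 tbsp

The original recipe has 384 g of cornstarch, so the scaling factor is 2560 ÷ 384 = 20/3.
butter: 1 cup × 20/3 × 227 g/cup ≈ 1513 g
dried cranberries: 8 tbsp × 20/3 ≈ 53 tbsp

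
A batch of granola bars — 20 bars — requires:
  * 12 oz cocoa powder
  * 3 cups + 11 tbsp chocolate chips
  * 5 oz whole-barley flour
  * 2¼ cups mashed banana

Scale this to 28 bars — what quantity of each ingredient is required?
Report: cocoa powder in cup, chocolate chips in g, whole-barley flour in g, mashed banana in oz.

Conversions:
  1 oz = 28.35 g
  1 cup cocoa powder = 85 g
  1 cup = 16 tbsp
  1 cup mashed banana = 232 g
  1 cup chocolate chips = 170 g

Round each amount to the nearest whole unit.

cocoa powder: 6 cup; chocolate chips: 878 g; whole-barley flour: 198 g; mashed banana: 26 oz

Scaling factor: 28/20 = 7/5 = 1.4.
cocoa powder: 12 oz × 7/5 × 28.35 g/oz ÷ 85 g/cup ≈ 6 cup
chocolate chips: (3 cup + 11 tbsp = 3.6875 cup) × 7/5 × 170 g/cup ≈ 878 g
whole-barley flour: 5 oz × 7/5 × 28.35 g/oz ≈ 198 g
mashed banana: 2.25 cup × 7/5 × 232 g/cup ÷ 28.35 g/oz ≈ 26 oz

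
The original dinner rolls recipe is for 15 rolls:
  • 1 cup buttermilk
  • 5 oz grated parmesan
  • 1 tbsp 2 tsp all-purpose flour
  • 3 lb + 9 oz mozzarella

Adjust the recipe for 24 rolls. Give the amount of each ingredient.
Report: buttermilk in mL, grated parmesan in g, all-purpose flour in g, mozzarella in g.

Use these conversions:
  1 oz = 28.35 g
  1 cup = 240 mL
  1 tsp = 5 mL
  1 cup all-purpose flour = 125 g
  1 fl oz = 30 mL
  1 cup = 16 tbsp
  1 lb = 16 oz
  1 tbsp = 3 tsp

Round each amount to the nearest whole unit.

buttermilk: 384 mL; grated parmesan: 227 g; all-purpose flour: 21 g; mozzarella: 2586 g

Scaling factor: 24/15 = 8/5 = 1.6.
buttermilk: 1 cup × 8/5 × 240 mL/cup = 384 mL
grated parmesan: 5 oz × 8/5 × 28.35 g/oz ≈ 227 g
all-purpose flour: (1 tbsp + 2 tsp = 5/3 tbsp) × 8/5 ÷ 16 tbsp/cup × 125 g/cup ≈ 21 g
mozzarella: (3 lb + 9 oz = 3.5625 lb) × 8/5 × 16 oz/lb × 28.35 g/oz ≈ 2586 g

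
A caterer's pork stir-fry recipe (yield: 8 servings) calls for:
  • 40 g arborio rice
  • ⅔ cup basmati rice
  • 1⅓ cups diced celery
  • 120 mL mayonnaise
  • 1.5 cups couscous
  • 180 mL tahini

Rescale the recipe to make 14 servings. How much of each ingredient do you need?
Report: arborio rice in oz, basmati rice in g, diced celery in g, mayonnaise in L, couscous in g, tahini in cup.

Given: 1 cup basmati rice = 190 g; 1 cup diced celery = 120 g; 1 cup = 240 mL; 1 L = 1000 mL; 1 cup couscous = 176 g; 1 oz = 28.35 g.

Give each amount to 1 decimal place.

arborio rice: 2.5 oz; basmati rice: 221.7 g; diced celery: 280.0 g; mayonnaise: 0.2 L; couscous: 462.0 g; tahini: 1.3 cup

Scaling factor: 14/8 = 7/4 = 1.75.
arborio rice: 40 g × 7/4 ÷ 28.35 g/oz ≈ 2.5 oz
basmati rice: 2/3 cup × 7/4 × 190 g/cup ≈ 221.7 g
diced celery: 4/3 cup × 7/4 × 120 g/cup = 280.0 g
mayonnaise: 120 mL × 7/4 ÷ 1000 mL/L ≈ 0.2 L
couscous: 1.5 cup × 7/4 × 176 g/cup = 462.0 g
tahini: 180 mL × 7/4 ÷ 240 mL/cup ≈ 1.3 cup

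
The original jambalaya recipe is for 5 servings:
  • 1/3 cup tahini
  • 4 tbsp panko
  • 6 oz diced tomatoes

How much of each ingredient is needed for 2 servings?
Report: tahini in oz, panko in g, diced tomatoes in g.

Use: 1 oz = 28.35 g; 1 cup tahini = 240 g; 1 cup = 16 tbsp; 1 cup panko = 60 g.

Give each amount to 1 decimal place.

Scaling factor: 2/5 = 0.4.
tahini: 1/3 cup × 2/5 × 240 g/cup ÷ 28.35 g/oz ≈ 1.1 oz
panko: 4 tbsp × 2/5 ÷ 16 tbsp/cup × 60 g/cup = 6.0 g
diced tomatoes: 6 oz × 2/5 × 28.35 g/oz ≈ 68.0 g

tahini: 1.1 oz; panko: 6.0 g; diced tomatoes: 68.0 g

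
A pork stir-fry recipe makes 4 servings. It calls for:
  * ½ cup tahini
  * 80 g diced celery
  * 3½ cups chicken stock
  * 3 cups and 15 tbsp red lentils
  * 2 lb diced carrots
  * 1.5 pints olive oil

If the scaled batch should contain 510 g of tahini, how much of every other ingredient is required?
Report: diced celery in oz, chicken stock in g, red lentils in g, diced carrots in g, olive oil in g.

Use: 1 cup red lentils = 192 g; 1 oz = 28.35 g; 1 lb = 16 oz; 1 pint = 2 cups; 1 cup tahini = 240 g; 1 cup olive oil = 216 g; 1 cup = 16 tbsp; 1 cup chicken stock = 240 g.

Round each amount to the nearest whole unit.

diced celery: 12 oz; chicken stock: 3570 g; red lentils: 3213 g; diced carrots: 3856 g; olive oil: 2754 g

The original recipe has 120 g of tahini, so the scaling factor is 510 ÷ 120 = 17/4 = 4.25.
diced celery: 80 g × 17/4 ÷ 28.35 g/oz ≈ 12 oz
chicken stock: 3.5 cup × 17/4 × 240 g/cup = 3570 g
red lentils: (3 cup + 15 tbsp = 3.9375 cup) × 17/4 × 192 g/cup = 3213 g
diced carrots: 2 lb × 17/4 × 16 oz/lb × 28.35 g/oz ≈ 3856 g
olive oil: 1.5 pint × 17/4 × 2 cup/pint × 216 g/cup = 2754 g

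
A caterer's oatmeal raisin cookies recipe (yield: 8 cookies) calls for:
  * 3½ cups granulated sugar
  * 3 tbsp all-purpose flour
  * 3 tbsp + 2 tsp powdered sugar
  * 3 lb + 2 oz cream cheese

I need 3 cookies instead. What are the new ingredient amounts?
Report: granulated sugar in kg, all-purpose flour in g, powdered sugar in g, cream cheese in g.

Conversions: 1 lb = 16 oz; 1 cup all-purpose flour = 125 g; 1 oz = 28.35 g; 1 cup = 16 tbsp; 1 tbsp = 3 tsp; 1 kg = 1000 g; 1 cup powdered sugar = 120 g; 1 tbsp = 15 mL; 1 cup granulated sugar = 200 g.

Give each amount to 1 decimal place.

granulated sugar: 0.3 kg; all-purpose flour: 8.8 g; powdered sugar: 10.3 g; cream cheese: 531.6 g

Scaling factor: 3/8 = 0.375.
granulated sugar: 3.5 cup × 3/8 × 200 g/cup ÷ 1000 g/kg ≈ 0.3 kg
all-purpose flour: 3 tbsp × 3/8 ÷ 16 tbsp/cup × 125 g/cup ≈ 8.8 g
powdered sugar: (3 tbsp + 2 tsp = 11/3 tbsp) × 3/8 ÷ 16 tbsp/cup × 120 g/cup ≈ 10.3 g
cream cheese: (3 lb + 2 oz = 3.125 lb) × 3/8 × 16 oz/lb × 28.35 g/oz ≈ 531.6 g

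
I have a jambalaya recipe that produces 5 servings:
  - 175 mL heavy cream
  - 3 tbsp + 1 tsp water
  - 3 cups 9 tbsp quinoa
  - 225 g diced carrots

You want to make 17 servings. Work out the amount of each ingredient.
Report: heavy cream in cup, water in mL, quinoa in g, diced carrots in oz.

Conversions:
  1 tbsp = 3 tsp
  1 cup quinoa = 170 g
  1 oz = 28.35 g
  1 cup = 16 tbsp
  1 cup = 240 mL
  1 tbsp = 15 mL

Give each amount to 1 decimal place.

Scaling factor: 17/5 = 3.4.
heavy cream: 175 mL × 17/5 ÷ 240 mL/cup ≈ 2.5 cup
water: (3 tbsp + 1 tsp = 10/3 tbsp) × 17/5 × 15 mL/tbsp = 170.0 mL
quinoa: (3 cup + 9 tbsp = 3.5625 cup) × 17/5 × 170 g/cup ≈ 2059.1 g
diced carrots: 225 g × 17/5 ÷ 28.35 g/oz ≈ 27.0 oz

heavy cream: 2.5 cup; water: 170.0 mL; quinoa: 2059.1 g; diced carrots: 27.0 oz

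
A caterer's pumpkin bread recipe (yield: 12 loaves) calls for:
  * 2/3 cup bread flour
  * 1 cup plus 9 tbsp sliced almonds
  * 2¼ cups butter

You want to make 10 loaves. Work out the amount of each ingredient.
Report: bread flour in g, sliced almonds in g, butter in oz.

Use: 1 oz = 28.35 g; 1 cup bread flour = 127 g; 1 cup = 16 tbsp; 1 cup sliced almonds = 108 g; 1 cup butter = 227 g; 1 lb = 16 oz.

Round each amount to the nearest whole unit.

Scaling factor: 10/12 = 5/6.
bread flour: 2/3 cup × 5/6 × 127 g/cup ≈ 71 g
sliced almonds: (1 cup + 9 tbsp = 1.5625 cup) × 5/6 × 108 g/cup ≈ 141 g
butter: 2.25 cup × 5/6 × 227 g/cup ÷ 28.35 g/oz ≈ 15 oz

bread flour: 71 g; sliced almonds: 141 g; butter: 15 oz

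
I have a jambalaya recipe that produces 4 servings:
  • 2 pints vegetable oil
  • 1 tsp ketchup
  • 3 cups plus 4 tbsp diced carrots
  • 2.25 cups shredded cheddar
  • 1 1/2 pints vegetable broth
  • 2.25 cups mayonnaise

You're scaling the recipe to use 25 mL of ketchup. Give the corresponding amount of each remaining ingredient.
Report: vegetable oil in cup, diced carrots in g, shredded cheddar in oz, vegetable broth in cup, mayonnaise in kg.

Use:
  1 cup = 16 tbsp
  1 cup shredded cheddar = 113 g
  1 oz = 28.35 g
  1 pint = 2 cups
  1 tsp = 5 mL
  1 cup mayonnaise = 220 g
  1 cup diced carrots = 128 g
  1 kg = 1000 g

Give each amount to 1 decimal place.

The original recipe has 5 mL of ketchup, so the scaling factor is 25 ÷ 5 = 5.
vegetable oil: 2 pint × 5 × 2 cup/pint = 20.0 cup
diced carrots: (3 cup + 4 tbsp = 3.25 cup) × 5 × 128 g/cup = 2080.0 g
shredded cheddar: 2.25 cup × 5 × 113 g/cup ÷ 28.35 g/oz ≈ 44.8 oz
vegetable broth: 1.5 pint × 5 × 2 cup/pint = 15.0 cup
mayonnaise: 2.25 cup × 5 × 220 g/cup ÷ 1000 g/kg ≈ 2.5 kg

vegetable oil: 20.0 cup; diced carrots: 2080.0 g; shredded cheddar: 44.8 oz; vegetable broth: 15.0 cup; mayonnaise: 2.5 kg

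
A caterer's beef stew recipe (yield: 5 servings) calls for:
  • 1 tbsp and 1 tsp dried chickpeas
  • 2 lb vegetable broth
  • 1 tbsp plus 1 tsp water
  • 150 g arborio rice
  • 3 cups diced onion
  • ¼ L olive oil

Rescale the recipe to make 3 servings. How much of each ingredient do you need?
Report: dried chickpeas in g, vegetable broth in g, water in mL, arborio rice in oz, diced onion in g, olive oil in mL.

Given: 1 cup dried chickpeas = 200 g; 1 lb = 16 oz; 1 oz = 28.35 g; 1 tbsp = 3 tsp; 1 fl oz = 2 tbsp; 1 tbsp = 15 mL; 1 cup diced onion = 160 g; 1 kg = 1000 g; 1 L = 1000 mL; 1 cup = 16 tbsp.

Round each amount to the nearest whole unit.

dried chickpeas: 10 g; vegetable broth: 544 g; water: 12 mL; arborio rice: 3 oz; diced onion: 288 g; olive oil: 150 mL

Scaling factor: 3/5 = 0.6.
dried chickpeas: (1 tbsp + 1 tsp = 4/3 tbsp) × 3/5 ÷ 16 tbsp/cup × 200 g/cup = 10 g
vegetable broth: 2 lb × 3/5 × 16 oz/lb × 28.35 g/oz ≈ 544 g
water: (1 tbsp + 1 tsp = 4/3 tbsp) × 3/5 × 15 mL/tbsp = 12 mL
arborio rice: 150 g × 3/5 ÷ 28.35 g/oz ≈ 3 oz
diced onion: 3 cup × 3/5 × 160 g/cup = 288 g
olive oil: 0.25 L × 3/5 × 1000 mL/L = 150 mL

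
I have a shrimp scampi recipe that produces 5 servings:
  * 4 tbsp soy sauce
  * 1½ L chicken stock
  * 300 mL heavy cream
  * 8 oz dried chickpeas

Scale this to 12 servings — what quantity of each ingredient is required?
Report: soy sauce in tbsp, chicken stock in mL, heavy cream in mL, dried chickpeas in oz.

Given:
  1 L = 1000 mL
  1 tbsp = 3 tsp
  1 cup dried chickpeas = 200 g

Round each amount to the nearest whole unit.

soy sauce: 10 tbsp; chicken stock: 3600 mL; heavy cream: 720 mL; dried chickpeas: 19 oz

Scaling factor: 12/5 = 2.4.
soy sauce: 4 tbsp × 12/5 ≈ 10 tbsp
chicken stock: 1.5 L × 12/5 × 1000 mL/L = 3600 mL
heavy cream: 300 mL × 12/5 = 720 mL
dried chickpeas: 8 oz × 12/5 ≈ 19 oz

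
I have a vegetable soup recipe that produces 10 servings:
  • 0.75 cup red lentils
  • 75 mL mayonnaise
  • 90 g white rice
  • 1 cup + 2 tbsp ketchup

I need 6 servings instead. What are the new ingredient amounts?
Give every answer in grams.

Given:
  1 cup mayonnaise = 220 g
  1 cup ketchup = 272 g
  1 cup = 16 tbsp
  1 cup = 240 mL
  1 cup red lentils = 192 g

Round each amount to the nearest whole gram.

red lentils: 86 g; mayonnaise: 41 g; white rice: 54 g; ketchup: 184 g

Scaling factor: 6/10 = 3/5 = 0.6.
red lentils: 0.75 cup × 3/5 × 192 g/cup ≈ 86 g
mayonnaise: 75 mL × 3/5 ÷ 240 mL/cup × 220 g/cup ≈ 41 g
white rice: 90 g × 3/5 = 54 g
ketchup: (1 cup + 2 tbsp = 1.125 cup) × 3/5 × 272 g/cup ≈ 184 g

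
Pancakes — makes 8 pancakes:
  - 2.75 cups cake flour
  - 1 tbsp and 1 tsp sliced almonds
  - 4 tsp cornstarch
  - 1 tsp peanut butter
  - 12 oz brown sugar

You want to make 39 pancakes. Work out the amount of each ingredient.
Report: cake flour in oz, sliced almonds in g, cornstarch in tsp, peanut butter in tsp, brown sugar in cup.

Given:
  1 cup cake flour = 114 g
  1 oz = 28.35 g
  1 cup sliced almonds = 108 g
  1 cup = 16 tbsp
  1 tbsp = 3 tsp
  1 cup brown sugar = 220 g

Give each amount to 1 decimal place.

Scaling factor: 39/8 = 4.875.
cake flour: 2.75 cup × 39/8 × 114 g/cup ÷ 28.35 g/oz ≈ 53.9 oz
sliced almonds: (1 tbsp + 1 tsp = 4/3 tbsp) × 39/8 ÷ 16 tbsp/cup × 108 g/cup ≈ 43.9 g
cornstarch: 4 tsp × 39/8 = 19.5 tsp
peanut butter: 1 tsp × 39/8 ≈ 4.9 tsp
brown sugar: 12 oz × 39/8 × 28.35 g/oz ÷ 220 g/cup ≈ 7.5 cup

cake flour: 53.9 oz; sliced almonds: 43.9 g; cornstarch: 19.5 tsp; peanut butter: 4.9 tsp; brown sugar: 7.5 cup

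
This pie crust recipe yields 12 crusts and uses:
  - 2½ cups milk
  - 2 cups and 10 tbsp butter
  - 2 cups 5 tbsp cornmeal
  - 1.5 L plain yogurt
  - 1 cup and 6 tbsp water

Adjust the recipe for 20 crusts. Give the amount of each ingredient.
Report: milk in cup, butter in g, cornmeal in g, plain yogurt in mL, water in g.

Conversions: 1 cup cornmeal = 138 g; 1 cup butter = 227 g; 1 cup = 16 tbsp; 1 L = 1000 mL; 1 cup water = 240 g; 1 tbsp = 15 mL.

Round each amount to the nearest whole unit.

Scaling factor: 20/12 = 5/3.
milk: 2.5 cup × 5/3 ≈ 4 cup
butter: (2 cup + 10 tbsp = 2.625 cup) × 5/3 × 227 g/cup ≈ 993 g
cornmeal: (2 cup + 5 tbsp = 2.3125 cup) × 5/3 × 138 g/cup ≈ 532 g
plain yogurt: 1.5 L × 5/3 × 1000 mL/L = 2500 mL
water: (1 cup + 6 tbsp = 1.375 cup) × 5/3 × 240 g/cup = 550 g

milk: 4 cup; butter: 993 g; cornmeal: 532 g; plain yogurt: 2500 mL; water: 550 g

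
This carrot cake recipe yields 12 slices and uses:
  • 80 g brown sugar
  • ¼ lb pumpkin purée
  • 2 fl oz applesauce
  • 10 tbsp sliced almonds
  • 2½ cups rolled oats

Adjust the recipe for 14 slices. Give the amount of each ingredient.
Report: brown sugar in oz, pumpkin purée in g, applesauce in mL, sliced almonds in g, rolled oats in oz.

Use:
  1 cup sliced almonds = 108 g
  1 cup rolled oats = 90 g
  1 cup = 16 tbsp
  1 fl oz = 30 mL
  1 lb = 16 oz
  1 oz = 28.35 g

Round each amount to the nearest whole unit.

brown sugar: 3 oz; pumpkin purée: 132 g; applesauce: 70 mL; sliced almonds: 79 g; rolled oats: 9 oz

Scaling factor: 14/12 = 7/6.
brown sugar: 80 g × 7/6 ÷ 28.35 g/oz ≈ 3 oz
pumpkin purée: 0.25 lb × 7/6 × 16 oz/lb × 28.35 g/oz ≈ 132 g
applesauce: 2 fl oz × 7/6 × 30 mL/fl oz = 70 mL
sliced almonds: 10 tbsp × 7/6 ÷ 16 tbsp/cup × 108 g/cup ≈ 79 g
rolled oats: 2.5 cup × 7/6 × 90 g/cup ÷ 28.35 g/oz ≈ 9 oz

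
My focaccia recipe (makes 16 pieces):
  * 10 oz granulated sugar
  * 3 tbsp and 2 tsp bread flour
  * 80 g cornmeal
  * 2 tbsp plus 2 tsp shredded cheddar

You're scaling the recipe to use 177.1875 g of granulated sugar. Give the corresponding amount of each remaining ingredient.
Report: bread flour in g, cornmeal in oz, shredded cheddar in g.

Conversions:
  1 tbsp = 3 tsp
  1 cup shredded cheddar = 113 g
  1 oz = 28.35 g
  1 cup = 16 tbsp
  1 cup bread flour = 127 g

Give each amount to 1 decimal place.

bread flour: 18.2 g; cornmeal: 1.8 oz; shredded cheddar: 11.8 g

The original recipe has 283.5 g of granulated sugar, so the scaling factor is 177.1875 ÷ 283.5 = 5/8 = 0.625.
bread flour: (3 tbsp + 2 tsp = 11/3 tbsp) × 5/8 ÷ 16 tbsp/cup × 127 g/cup ≈ 18.2 g
cornmeal: 80 g × 5/8 ÷ 28.35 g/oz ≈ 1.8 oz
shredded cheddar: (2 tbsp + 2 tsp = 8/3 tbsp) × 5/8 ÷ 16 tbsp/cup × 113 g/cup ≈ 11.8 g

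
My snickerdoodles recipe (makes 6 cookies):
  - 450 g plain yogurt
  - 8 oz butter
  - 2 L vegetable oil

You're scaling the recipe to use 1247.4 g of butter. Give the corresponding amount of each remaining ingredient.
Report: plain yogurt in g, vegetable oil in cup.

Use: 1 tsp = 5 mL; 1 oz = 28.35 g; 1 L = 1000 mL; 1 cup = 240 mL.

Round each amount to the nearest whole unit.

plain yogurt: 2475 g; vegetable oil: 46 cup

The original recipe has 226.8 g of butter, so the scaling factor is 1247.4 ÷ 226.8 = 11/2 = 5.5.
plain yogurt: 450 g × 11/2 = 2475 g
vegetable oil: 2 L × 11/2 × 1000 mL/L ÷ 240 mL/cup ≈ 46 cup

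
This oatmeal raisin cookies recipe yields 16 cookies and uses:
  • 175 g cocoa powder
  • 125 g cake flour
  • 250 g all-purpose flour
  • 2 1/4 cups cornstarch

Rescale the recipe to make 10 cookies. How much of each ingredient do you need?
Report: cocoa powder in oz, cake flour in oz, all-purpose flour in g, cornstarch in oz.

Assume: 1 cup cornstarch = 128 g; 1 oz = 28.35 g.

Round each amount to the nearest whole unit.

Scaling factor: 10/16 = 5/8 = 0.625.
cocoa powder: 175 g × 5/8 ÷ 28.35 g/oz ≈ 4 oz
cake flour: 125 g × 5/8 ÷ 28.35 g/oz ≈ 3 oz
all-purpose flour: 250 g × 5/8 ≈ 156 g
cornstarch: 2.25 cup × 5/8 × 128 g/cup ÷ 28.35 g/oz ≈ 6 oz

cocoa powder: 4 oz; cake flour: 3 oz; all-purpose flour: 156 g; cornstarch: 6 oz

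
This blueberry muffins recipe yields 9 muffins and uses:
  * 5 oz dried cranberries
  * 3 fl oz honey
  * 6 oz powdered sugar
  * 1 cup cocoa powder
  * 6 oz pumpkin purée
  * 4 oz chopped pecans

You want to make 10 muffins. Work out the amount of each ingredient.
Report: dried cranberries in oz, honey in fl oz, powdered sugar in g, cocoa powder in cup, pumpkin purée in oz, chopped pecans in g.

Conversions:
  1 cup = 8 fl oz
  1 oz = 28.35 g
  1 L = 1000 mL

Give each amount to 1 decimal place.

Scaling factor: 10/9.
dried cranberries: 5 oz × 10/9 ≈ 5.6 oz
honey: 3 fl oz × 10/9 ≈ 3.3 fl oz
powdered sugar: 6 oz × 10/9 × 28.35 g/oz = 189.0 g
cocoa powder: 1 cup × 10/9 ≈ 1.1 cup
pumpkin purée: 6 oz × 10/9 ≈ 6.7 oz
chopped pecans: 4 oz × 10/9 × 28.35 g/oz = 126.0 g

dried cranberries: 5.6 oz; honey: 3.3 fl oz; powdered sugar: 189.0 g; cocoa powder: 1.1 cup; pumpkin purée: 6.7 oz; chopped pecans: 126.0 g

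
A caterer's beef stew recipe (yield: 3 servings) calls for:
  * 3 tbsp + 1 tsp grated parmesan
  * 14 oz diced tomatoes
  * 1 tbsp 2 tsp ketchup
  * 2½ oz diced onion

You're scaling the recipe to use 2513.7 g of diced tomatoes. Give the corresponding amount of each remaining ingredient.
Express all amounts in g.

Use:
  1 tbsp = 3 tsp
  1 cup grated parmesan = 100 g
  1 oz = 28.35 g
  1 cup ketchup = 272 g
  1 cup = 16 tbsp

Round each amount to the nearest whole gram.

grated parmesan: 132 g; ketchup: 179 g; diced onion: 449 g

The original recipe has 396.9 g of diced tomatoes, so the scaling factor is 2513.7 ÷ 396.9 = 19/3.
grated parmesan: (3 tbsp + 1 tsp = 10/3 tbsp) × 19/3 ÷ 16 tbsp/cup × 100 g/cup ≈ 132 g
ketchup: (1 tbsp + 2 tsp = 5/3 tbsp) × 19/3 ÷ 16 tbsp/cup × 272 g/cup ≈ 179 g
diced onion: 2.5 oz × 19/3 × 28.35 g/oz ≈ 449 g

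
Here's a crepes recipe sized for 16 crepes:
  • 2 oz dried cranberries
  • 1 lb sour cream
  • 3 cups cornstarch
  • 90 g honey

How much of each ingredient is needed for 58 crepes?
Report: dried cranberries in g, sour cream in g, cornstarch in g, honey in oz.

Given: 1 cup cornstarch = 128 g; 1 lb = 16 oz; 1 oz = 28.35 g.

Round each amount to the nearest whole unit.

Scaling factor: 58/16 = 29/8 = 3.625.
dried cranberries: 2 oz × 29/8 × 28.35 g/oz ≈ 206 g
sour cream: 1 lb × 29/8 × 16 oz/lb × 28.35 g/oz ≈ 1644 g
cornstarch: 3 cup × 29/8 × 128 g/cup = 1392 g
honey: 90 g × 29/8 ÷ 28.35 g/oz ≈ 12 oz

dried cranberries: 206 g; sour cream: 1644 g; cornstarch: 1392 g; honey: 12 oz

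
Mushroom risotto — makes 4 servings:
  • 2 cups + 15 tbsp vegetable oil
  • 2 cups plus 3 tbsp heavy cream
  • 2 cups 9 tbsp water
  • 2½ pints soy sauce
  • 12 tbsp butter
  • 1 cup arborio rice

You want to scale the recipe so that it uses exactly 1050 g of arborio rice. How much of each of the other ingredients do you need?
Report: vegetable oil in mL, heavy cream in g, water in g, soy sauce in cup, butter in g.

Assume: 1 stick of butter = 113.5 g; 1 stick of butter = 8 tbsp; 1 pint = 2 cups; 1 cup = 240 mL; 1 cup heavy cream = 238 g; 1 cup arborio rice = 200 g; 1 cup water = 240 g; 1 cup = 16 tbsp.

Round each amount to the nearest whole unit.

vegetable oil: 3701 mL; heavy cream: 2733 g; water: 3229 g; soy sauce: 26 cup; butter: 894 g

The original recipe has 200 g of arborio rice, so the scaling factor is 1050 ÷ 200 = 21/4 = 5.25.
vegetable oil: (2 cup + 15 tbsp = 2.9375 cup) × 21/4 × 240 mL/cup ≈ 3701 mL
heavy cream: (2 cup + 3 tbsp = 2.1875 cup) × 21/4 × 238 g/cup ≈ 2733 g
water: (2 cup + 9 tbsp = 2.5625 cup) × 21/4 × 240 g/cup ≈ 3229 g
soy sauce: 2.5 pint × 21/4 × 2 cup/pint ≈ 26 cup
butter: 12 tbsp × 21/4 ÷ 8 tbsp/stick × 113.5 g/stick ≈ 894 g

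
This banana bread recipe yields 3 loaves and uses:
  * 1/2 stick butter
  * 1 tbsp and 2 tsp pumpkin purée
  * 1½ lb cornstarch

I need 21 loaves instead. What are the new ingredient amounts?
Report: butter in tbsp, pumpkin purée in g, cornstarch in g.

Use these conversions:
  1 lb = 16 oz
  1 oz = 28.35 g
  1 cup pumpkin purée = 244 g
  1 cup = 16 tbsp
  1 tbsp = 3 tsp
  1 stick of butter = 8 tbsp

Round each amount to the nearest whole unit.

butter: 28 tbsp; pumpkin purée: 178 g; cornstarch: 4763 g

Scaling factor: 21/3 = 7.
butter: 0.5 stick × 7 × 8 tbsp/stick = 28 tbsp
pumpkin purée: (1 tbsp + 2 tsp = 5/3 tbsp) × 7 ÷ 16 tbsp/cup × 244 g/cup ≈ 178 g
cornstarch: 1.5 lb × 7 × 16 oz/lb × 28.35 g/oz ≈ 4763 g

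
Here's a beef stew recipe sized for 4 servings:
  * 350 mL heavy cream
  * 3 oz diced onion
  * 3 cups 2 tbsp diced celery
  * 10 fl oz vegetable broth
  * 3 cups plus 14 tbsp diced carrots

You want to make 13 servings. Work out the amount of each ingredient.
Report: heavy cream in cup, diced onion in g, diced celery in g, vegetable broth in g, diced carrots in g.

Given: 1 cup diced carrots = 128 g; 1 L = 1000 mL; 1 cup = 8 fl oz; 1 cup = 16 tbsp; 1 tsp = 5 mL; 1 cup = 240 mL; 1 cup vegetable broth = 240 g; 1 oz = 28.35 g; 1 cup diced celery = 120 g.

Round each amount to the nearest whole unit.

Scaling factor: 13/4 = 3.25.
heavy cream: 350 mL × 13/4 ÷ 240 mL/cup ≈ 5 cup
diced onion: 3 oz × 13/4 × 28.35 g/oz ≈ 276 g
diced celery: (3 cup + 2 tbsp = 3.125 cup) × 13/4 × 120 g/cup ≈ 1219 g
vegetable broth: 10 fl oz × 13/4 ÷ 8 fl oz/cup × 240 g/cup = 975 g
diced carrots: (3 cup + 14 tbsp = 3.875 cup) × 13/4 × 128 g/cup = 1612 g

heavy cream: 5 cup; diced onion: 276 g; diced celery: 1219 g; vegetable broth: 975 g; diced carrots: 1612 g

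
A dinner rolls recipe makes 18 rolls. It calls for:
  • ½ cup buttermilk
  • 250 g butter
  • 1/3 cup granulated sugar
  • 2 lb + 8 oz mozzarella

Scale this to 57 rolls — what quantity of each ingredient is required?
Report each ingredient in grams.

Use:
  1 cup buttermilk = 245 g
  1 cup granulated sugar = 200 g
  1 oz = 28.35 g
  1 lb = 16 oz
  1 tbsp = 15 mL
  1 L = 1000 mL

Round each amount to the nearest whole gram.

buttermilk: 388 g; butter: 792 g; granulated sugar: 211 g; mozzarella: 3591 g

Scaling factor: 57/18 = 19/6.
buttermilk: 0.5 cup × 19/6 × 245 g/cup ≈ 388 g
butter: 250 g × 19/6 ≈ 792 g
granulated sugar: 1/3 cup × 19/6 × 200 g/cup ≈ 211 g
mozzarella: (2 lb + 8 oz = 2.5 lb) × 19/6 × 16 oz/lb × 28.35 g/oz = 3591 g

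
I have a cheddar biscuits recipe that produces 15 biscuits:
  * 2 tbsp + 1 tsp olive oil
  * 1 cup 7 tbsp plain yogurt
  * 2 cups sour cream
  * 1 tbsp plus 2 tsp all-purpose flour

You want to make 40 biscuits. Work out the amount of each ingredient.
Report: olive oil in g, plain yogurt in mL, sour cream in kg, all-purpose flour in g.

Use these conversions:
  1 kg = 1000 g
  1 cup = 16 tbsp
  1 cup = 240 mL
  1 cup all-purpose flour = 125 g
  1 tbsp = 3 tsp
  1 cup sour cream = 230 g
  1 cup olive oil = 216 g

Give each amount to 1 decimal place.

olive oil: 84.0 g; plain yogurt: 920.0 mL; sour cream: 1.2 kg; all-purpose flour: 34.7 g

Scaling factor: 40/15 = 8/3.
olive oil: (2 tbsp + 1 tsp = 7/3 tbsp) × 8/3 ÷ 16 tbsp/cup × 216 g/cup = 84.0 g
plain yogurt: (1 cup + 7 tbsp = 1.4375 cup) × 8/3 × 240 mL/cup = 920.0 mL
sour cream: 2 cup × 8/3 × 230 g/cup ÷ 1000 g/kg ≈ 1.2 kg
all-purpose flour: (1 tbsp + 2 tsp = 5/3 tbsp) × 8/3 ÷ 16 tbsp/cup × 125 g/cup ≈ 34.7 g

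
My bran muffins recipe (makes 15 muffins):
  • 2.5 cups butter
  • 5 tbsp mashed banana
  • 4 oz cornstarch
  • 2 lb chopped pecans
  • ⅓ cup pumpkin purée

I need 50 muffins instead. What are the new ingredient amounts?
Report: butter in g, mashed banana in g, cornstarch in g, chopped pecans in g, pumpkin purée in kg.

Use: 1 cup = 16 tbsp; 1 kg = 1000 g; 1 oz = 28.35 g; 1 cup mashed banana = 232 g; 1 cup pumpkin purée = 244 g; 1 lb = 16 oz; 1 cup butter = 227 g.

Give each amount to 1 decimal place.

Scaling factor: 50/15 = 10/3.
butter: 2.5 cup × 10/3 × 227 g/cup ≈ 1891.7 g
mashed banana: 5 tbsp × 10/3 ÷ 16 tbsp/cup × 232 g/cup ≈ 241.7 g
cornstarch: 4 oz × 10/3 × 28.35 g/oz = 378.0 g
chopped pecans: 2 lb × 10/3 × 16 oz/lb × 28.35 g/oz = 3024.0 g
pumpkin purée: 1/3 cup × 10/3 × 244 g/cup ÷ 1000 g/kg ≈ 0.3 kg

butter: 1891.7 g; mashed banana: 241.7 g; cornstarch: 378.0 g; chopped pecans: 3024.0 g; pumpkin purée: 0.3 kg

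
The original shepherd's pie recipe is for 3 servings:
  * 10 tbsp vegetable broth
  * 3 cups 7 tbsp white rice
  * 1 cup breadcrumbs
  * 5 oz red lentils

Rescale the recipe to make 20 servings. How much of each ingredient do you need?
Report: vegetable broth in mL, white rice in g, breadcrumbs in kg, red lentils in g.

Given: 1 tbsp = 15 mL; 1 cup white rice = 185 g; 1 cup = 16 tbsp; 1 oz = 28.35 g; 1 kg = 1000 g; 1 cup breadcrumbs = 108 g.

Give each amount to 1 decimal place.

vegetable broth: 1000.0 mL; white rice: 4239.6 g; breadcrumbs: 0.7 kg; red lentils: 945.0 g

Scaling factor: 20/3.
vegetable broth: 10 tbsp × 20/3 × 15 mL/tbsp = 1000.0 mL
white rice: (3 cup + 7 tbsp = 3.4375 cup) × 20/3 × 185 g/cup ≈ 4239.6 g
breadcrumbs: 1 cup × 20/3 × 108 g/cup ÷ 1000 g/kg ≈ 0.7 kg
red lentils: 5 oz × 20/3 × 28.35 g/oz = 945.0 g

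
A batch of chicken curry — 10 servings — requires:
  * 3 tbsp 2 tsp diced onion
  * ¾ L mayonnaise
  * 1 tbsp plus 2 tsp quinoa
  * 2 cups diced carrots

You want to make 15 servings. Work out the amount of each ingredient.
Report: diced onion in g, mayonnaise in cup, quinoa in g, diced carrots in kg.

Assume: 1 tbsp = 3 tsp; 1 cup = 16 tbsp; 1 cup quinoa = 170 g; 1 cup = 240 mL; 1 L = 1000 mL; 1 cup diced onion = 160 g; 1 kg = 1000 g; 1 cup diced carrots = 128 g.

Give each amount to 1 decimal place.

Scaling factor: 15/10 = 3/2 = 1.5.
diced onion: (3 tbsp + 2 tsp = 11/3 tbsp) × 3/2 ÷ 16 tbsp/cup × 160 g/cup = 55.0 g
mayonnaise: 0.75 L × 3/2 × 1000 mL/L ÷ 240 mL/cup ≈ 4.7 cup
quinoa: (1 tbsp + 2 tsp = 5/3 tbsp) × 3/2 ÷ 16 tbsp/cup × 170 g/cup ≈ 26.6 g
diced carrots: 2 cup × 3/2 × 128 g/cup ÷ 1000 g/kg ≈ 0.4 kg

diced onion: 55.0 g; mayonnaise: 4.7 cup; quinoa: 26.6 g; diced carrots: 0.4 kg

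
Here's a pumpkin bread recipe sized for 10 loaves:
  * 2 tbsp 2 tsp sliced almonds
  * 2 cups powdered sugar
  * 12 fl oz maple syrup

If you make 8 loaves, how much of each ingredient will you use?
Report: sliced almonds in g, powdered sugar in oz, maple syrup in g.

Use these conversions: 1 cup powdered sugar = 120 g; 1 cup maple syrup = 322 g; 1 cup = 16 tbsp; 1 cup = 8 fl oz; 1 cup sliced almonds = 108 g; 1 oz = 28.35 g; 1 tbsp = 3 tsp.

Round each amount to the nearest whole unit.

sliced almonds: 14 g; powdered sugar: 7 oz; maple syrup: 386 g

Scaling factor: 8/10 = 4/5 = 0.8.
sliced almonds: (2 tbsp + 2 tsp = 8/3 tbsp) × 4/5 ÷ 16 tbsp/cup × 108 g/cup ≈ 14 g
powdered sugar: 2 cup × 4/5 × 120 g/cup ÷ 28.35 g/oz ≈ 7 oz
maple syrup: 12 fl oz × 4/5 ÷ 8 fl oz/cup × 322 g/cup ≈ 386 g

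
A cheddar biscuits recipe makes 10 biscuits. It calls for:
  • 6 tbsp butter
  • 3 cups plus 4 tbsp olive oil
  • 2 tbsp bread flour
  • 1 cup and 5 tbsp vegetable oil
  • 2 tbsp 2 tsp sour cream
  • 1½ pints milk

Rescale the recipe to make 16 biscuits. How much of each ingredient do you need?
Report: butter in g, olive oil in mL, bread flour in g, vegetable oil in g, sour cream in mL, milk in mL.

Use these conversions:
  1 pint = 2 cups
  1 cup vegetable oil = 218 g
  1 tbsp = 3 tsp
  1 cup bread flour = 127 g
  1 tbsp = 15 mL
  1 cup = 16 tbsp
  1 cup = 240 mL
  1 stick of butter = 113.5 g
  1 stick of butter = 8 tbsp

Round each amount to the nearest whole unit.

butter: 136 g; olive oil: 1248 mL; bread flour: 25 g; vegetable oil: 458 g; sour cream: 64 mL; milk: 1152 mL

Scaling factor: 16/10 = 8/5 = 1.6.
butter: 6 tbsp × 8/5 ÷ 8 tbsp/stick × 113.5 g/stick ≈ 136 g
olive oil: (3 cup + 4 tbsp = 3.25 cup) × 8/5 × 240 mL/cup = 1248 mL
bread flour: 2 tbsp × 8/5 ÷ 16 tbsp/cup × 127 g/cup ≈ 25 g
vegetable oil: (1 cup + 5 tbsp = 1.3125 cup) × 8/5 × 218 g/cup ≈ 458 g
sour cream: (2 tbsp + 2 tsp = 8/3 tbsp) × 8/5 × 15 mL/tbsp = 64 mL
milk: 1.5 pint × 8/5 × 2 cup/pint × 240 mL/cup = 1152 mL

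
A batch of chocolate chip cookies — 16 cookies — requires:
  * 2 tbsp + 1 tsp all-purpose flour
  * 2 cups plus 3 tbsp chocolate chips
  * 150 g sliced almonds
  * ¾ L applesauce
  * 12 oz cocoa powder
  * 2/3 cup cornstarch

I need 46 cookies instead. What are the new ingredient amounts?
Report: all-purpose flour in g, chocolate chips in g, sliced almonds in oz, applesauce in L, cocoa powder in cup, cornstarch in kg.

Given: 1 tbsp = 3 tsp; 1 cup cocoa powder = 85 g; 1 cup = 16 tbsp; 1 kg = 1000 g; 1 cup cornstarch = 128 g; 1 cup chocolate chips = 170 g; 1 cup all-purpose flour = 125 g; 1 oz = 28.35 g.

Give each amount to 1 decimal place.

Scaling factor: 46/16 = 23/8 = 2.875.
all-purpose flour: (2 tbsp + 1 tsp = 7/3 tbsp) × 23/8 ÷ 16 tbsp/cup × 125 g/cup ≈ 52.4 g
chocolate chips: (2 cup + 3 tbsp = 2.1875 cup) × 23/8 × 170 g/cup ≈ 1069.1 g
sliced almonds: 150 g × 23/8 ÷ 28.35 g/oz ≈ 15.2 oz
applesauce: 0.75 L × 23/8 ≈ 2.2 L
cocoa powder: 12 oz × 23/8 × 28.35 g/oz ÷ 85 g/cup ≈ 11.5 cup
cornstarch: 2/3 cup × 23/8 × 128 g/cup ÷ 1000 g/kg ≈ 0.2 kg

all-purpose flour: 52.4 g; chocolate chips: 1069.1 g; sliced almonds: 15.2 oz; applesauce: 2.2 L; cocoa powder: 11.5 cup; cornstarch: 0.2 kg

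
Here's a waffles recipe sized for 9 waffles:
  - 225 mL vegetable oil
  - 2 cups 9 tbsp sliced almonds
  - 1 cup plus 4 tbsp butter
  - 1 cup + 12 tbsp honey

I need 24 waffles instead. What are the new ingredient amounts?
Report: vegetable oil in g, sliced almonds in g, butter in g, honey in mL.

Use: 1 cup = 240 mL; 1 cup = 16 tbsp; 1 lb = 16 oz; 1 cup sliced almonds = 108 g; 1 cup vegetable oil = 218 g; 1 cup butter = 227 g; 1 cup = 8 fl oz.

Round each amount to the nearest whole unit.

vegetable oil: 545 g; sliced almonds: 738 g; butter: 757 g; honey: 1120 mL

Scaling factor: 24/9 = 8/3.
vegetable oil: 225 mL × 8/3 ÷ 240 mL/cup × 218 g/cup = 545 g
sliced almonds: (2 cup + 9 tbsp = 2.5625 cup) × 8/3 × 108 g/cup = 738 g
butter: (1 cup + 4 tbsp = 1.25 cup) × 8/3 × 227 g/cup ≈ 757 g
honey: (1 cup + 12 tbsp = 1.75 cup) × 8/3 × 240 mL/cup = 1120 mL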